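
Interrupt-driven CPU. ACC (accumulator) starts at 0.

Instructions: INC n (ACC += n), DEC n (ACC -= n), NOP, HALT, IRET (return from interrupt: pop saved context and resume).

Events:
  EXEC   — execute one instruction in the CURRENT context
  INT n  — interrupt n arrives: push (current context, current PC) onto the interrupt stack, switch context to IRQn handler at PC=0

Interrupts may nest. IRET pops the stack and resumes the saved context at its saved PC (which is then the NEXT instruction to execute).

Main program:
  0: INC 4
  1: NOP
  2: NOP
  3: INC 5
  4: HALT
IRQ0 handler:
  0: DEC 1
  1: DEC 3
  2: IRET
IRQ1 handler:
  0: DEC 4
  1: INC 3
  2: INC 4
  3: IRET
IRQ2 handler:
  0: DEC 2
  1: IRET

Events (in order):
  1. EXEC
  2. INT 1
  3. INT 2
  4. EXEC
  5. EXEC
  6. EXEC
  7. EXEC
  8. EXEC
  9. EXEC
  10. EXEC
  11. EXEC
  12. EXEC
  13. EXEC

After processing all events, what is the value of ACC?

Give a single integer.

Answer: 10

Derivation:
Event 1 (EXEC): [MAIN] PC=0: INC 4 -> ACC=4
Event 2 (INT 1): INT 1 arrives: push (MAIN, PC=1), enter IRQ1 at PC=0 (depth now 1)
Event 3 (INT 2): INT 2 arrives: push (IRQ1, PC=0), enter IRQ2 at PC=0 (depth now 2)
Event 4 (EXEC): [IRQ2] PC=0: DEC 2 -> ACC=2
Event 5 (EXEC): [IRQ2] PC=1: IRET -> resume IRQ1 at PC=0 (depth now 1)
Event 6 (EXEC): [IRQ1] PC=0: DEC 4 -> ACC=-2
Event 7 (EXEC): [IRQ1] PC=1: INC 3 -> ACC=1
Event 8 (EXEC): [IRQ1] PC=2: INC 4 -> ACC=5
Event 9 (EXEC): [IRQ1] PC=3: IRET -> resume MAIN at PC=1 (depth now 0)
Event 10 (EXEC): [MAIN] PC=1: NOP
Event 11 (EXEC): [MAIN] PC=2: NOP
Event 12 (EXEC): [MAIN] PC=3: INC 5 -> ACC=10
Event 13 (EXEC): [MAIN] PC=4: HALT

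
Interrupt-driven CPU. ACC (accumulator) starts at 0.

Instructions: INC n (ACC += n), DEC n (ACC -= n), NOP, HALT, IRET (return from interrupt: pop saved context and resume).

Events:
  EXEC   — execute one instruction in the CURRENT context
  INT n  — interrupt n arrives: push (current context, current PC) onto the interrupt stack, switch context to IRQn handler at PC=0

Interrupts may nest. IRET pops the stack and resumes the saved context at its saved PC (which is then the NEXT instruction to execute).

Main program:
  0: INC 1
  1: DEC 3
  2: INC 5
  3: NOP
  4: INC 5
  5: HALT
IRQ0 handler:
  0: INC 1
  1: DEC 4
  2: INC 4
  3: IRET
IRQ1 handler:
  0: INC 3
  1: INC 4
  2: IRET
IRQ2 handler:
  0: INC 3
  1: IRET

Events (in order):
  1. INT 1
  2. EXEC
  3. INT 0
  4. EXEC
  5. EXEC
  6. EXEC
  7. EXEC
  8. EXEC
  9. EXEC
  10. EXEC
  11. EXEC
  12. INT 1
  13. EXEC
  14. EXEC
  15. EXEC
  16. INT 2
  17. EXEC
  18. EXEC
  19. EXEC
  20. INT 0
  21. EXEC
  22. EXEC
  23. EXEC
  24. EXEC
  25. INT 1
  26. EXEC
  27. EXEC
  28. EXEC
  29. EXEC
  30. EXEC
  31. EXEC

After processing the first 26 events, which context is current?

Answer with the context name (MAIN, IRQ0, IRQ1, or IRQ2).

Answer: IRQ1

Derivation:
Event 1 (INT 1): INT 1 arrives: push (MAIN, PC=0), enter IRQ1 at PC=0 (depth now 1)
Event 2 (EXEC): [IRQ1] PC=0: INC 3 -> ACC=3
Event 3 (INT 0): INT 0 arrives: push (IRQ1, PC=1), enter IRQ0 at PC=0 (depth now 2)
Event 4 (EXEC): [IRQ0] PC=0: INC 1 -> ACC=4
Event 5 (EXEC): [IRQ0] PC=1: DEC 4 -> ACC=0
Event 6 (EXEC): [IRQ0] PC=2: INC 4 -> ACC=4
Event 7 (EXEC): [IRQ0] PC=3: IRET -> resume IRQ1 at PC=1 (depth now 1)
Event 8 (EXEC): [IRQ1] PC=1: INC 4 -> ACC=8
Event 9 (EXEC): [IRQ1] PC=2: IRET -> resume MAIN at PC=0 (depth now 0)
Event 10 (EXEC): [MAIN] PC=0: INC 1 -> ACC=9
Event 11 (EXEC): [MAIN] PC=1: DEC 3 -> ACC=6
Event 12 (INT 1): INT 1 arrives: push (MAIN, PC=2), enter IRQ1 at PC=0 (depth now 1)
Event 13 (EXEC): [IRQ1] PC=0: INC 3 -> ACC=9
Event 14 (EXEC): [IRQ1] PC=1: INC 4 -> ACC=13
Event 15 (EXEC): [IRQ1] PC=2: IRET -> resume MAIN at PC=2 (depth now 0)
Event 16 (INT 2): INT 2 arrives: push (MAIN, PC=2), enter IRQ2 at PC=0 (depth now 1)
Event 17 (EXEC): [IRQ2] PC=0: INC 3 -> ACC=16
Event 18 (EXEC): [IRQ2] PC=1: IRET -> resume MAIN at PC=2 (depth now 0)
Event 19 (EXEC): [MAIN] PC=2: INC 5 -> ACC=21
Event 20 (INT 0): INT 0 arrives: push (MAIN, PC=3), enter IRQ0 at PC=0 (depth now 1)
Event 21 (EXEC): [IRQ0] PC=0: INC 1 -> ACC=22
Event 22 (EXEC): [IRQ0] PC=1: DEC 4 -> ACC=18
Event 23 (EXEC): [IRQ0] PC=2: INC 4 -> ACC=22
Event 24 (EXEC): [IRQ0] PC=3: IRET -> resume MAIN at PC=3 (depth now 0)
Event 25 (INT 1): INT 1 arrives: push (MAIN, PC=3), enter IRQ1 at PC=0 (depth now 1)
Event 26 (EXEC): [IRQ1] PC=0: INC 3 -> ACC=25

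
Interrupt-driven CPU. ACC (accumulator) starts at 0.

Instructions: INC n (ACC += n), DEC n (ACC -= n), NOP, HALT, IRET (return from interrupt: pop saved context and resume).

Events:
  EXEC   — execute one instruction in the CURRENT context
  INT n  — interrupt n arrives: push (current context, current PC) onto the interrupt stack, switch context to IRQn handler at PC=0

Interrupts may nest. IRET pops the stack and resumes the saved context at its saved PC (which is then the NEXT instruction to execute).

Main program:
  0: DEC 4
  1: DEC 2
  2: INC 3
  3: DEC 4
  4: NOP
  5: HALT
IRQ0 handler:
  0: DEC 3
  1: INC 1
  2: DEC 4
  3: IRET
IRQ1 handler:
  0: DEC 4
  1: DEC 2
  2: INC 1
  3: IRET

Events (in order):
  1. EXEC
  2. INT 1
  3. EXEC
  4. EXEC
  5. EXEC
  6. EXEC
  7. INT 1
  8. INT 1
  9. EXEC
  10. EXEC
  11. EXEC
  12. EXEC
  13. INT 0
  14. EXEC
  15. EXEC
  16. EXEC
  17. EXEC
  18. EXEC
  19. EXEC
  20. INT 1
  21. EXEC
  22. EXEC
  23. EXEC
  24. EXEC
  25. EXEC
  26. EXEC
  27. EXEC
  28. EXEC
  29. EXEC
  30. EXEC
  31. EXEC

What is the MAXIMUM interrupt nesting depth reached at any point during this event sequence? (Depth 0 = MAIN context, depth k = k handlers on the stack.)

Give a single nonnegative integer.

Answer: 2

Derivation:
Event 1 (EXEC): [MAIN] PC=0: DEC 4 -> ACC=-4 [depth=0]
Event 2 (INT 1): INT 1 arrives: push (MAIN, PC=1), enter IRQ1 at PC=0 (depth now 1) [depth=1]
Event 3 (EXEC): [IRQ1] PC=0: DEC 4 -> ACC=-8 [depth=1]
Event 4 (EXEC): [IRQ1] PC=1: DEC 2 -> ACC=-10 [depth=1]
Event 5 (EXEC): [IRQ1] PC=2: INC 1 -> ACC=-9 [depth=1]
Event 6 (EXEC): [IRQ1] PC=3: IRET -> resume MAIN at PC=1 (depth now 0) [depth=0]
Event 7 (INT 1): INT 1 arrives: push (MAIN, PC=1), enter IRQ1 at PC=0 (depth now 1) [depth=1]
Event 8 (INT 1): INT 1 arrives: push (IRQ1, PC=0), enter IRQ1 at PC=0 (depth now 2) [depth=2]
Event 9 (EXEC): [IRQ1] PC=0: DEC 4 -> ACC=-13 [depth=2]
Event 10 (EXEC): [IRQ1] PC=1: DEC 2 -> ACC=-15 [depth=2]
Event 11 (EXEC): [IRQ1] PC=2: INC 1 -> ACC=-14 [depth=2]
Event 12 (EXEC): [IRQ1] PC=3: IRET -> resume IRQ1 at PC=0 (depth now 1) [depth=1]
Event 13 (INT 0): INT 0 arrives: push (IRQ1, PC=0), enter IRQ0 at PC=0 (depth now 2) [depth=2]
Event 14 (EXEC): [IRQ0] PC=0: DEC 3 -> ACC=-17 [depth=2]
Event 15 (EXEC): [IRQ0] PC=1: INC 1 -> ACC=-16 [depth=2]
Event 16 (EXEC): [IRQ0] PC=2: DEC 4 -> ACC=-20 [depth=2]
Event 17 (EXEC): [IRQ0] PC=3: IRET -> resume IRQ1 at PC=0 (depth now 1) [depth=1]
Event 18 (EXEC): [IRQ1] PC=0: DEC 4 -> ACC=-24 [depth=1]
Event 19 (EXEC): [IRQ1] PC=1: DEC 2 -> ACC=-26 [depth=1]
Event 20 (INT 1): INT 1 arrives: push (IRQ1, PC=2), enter IRQ1 at PC=0 (depth now 2) [depth=2]
Event 21 (EXEC): [IRQ1] PC=0: DEC 4 -> ACC=-30 [depth=2]
Event 22 (EXEC): [IRQ1] PC=1: DEC 2 -> ACC=-32 [depth=2]
Event 23 (EXEC): [IRQ1] PC=2: INC 1 -> ACC=-31 [depth=2]
Event 24 (EXEC): [IRQ1] PC=3: IRET -> resume IRQ1 at PC=2 (depth now 1) [depth=1]
Event 25 (EXEC): [IRQ1] PC=2: INC 1 -> ACC=-30 [depth=1]
Event 26 (EXEC): [IRQ1] PC=3: IRET -> resume MAIN at PC=1 (depth now 0) [depth=0]
Event 27 (EXEC): [MAIN] PC=1: DEC 2 -> ACC=-32 [depth=0]
Event 28 (EXEC): [MAIN] PC=2: INC 3 -> ACC=-29 [depth=0]
Event 29 (EXEC): [MAIN] PC=3: DEC 4 -> ACC=-33 [depth=0]
Event 30 (EXEC): [MAIN] PC=4: NOP [depth=0]
Event 31 (EXEC): [MAIN] PC=5: HALT [depth=0]
Max depth observed: 2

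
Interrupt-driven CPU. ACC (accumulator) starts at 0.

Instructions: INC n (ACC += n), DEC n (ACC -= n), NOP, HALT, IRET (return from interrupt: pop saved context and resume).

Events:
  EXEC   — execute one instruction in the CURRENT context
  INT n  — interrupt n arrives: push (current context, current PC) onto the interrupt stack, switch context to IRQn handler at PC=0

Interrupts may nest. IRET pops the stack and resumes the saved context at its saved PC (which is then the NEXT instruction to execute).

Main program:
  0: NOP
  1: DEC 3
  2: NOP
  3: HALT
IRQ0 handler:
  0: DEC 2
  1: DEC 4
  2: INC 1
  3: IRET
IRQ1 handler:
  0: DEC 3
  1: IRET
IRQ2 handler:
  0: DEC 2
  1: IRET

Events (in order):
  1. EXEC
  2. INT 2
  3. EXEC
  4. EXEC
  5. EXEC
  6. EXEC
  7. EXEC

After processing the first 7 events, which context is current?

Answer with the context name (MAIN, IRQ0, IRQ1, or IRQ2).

Answer: MAIN

Derivation:
Event 1 (EXEC): [MAIN] PC=0: NOP
Event 2 (INT 2): INT 2 arrives: push (MAIN, PC=1), enter IRQ2 at PC=0 (depth now 1)
Event 3 (EXEC): [IRQ2] PC=0: DEC 2 -> ACC=-2
Event 4 (EXEC): [IRQ2] PC=1: IRET -> resume MAIN at PC=1 (depth now 0)
Event 5 (EXEC): [MAIN] PC=1: DEC 3 -> ACC=-5
Event 6 (EXEC): [MAIN] PC=2: NOP
Event 7 (EXEC): [MAIN] PC=3: HALT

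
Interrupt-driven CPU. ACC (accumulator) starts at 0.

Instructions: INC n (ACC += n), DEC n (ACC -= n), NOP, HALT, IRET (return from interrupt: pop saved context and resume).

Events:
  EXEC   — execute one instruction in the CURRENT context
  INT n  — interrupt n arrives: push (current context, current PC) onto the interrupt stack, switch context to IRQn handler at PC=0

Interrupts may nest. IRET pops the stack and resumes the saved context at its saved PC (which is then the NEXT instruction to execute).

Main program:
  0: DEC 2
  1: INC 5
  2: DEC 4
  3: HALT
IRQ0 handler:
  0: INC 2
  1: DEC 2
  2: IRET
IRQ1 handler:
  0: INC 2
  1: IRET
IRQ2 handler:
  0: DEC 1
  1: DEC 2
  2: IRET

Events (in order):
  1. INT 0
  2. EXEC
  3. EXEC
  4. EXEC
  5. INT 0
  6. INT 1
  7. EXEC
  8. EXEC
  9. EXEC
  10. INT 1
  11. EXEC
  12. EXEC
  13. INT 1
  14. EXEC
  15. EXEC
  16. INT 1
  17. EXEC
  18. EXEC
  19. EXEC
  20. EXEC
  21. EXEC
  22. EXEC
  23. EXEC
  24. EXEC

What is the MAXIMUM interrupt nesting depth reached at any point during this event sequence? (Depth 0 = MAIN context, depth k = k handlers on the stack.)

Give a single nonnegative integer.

Answer: 2

Derivation:
Event 1 (INT 0): INT 0 arrives: push (MAIN, PC=0), enter IRQ0 at PC=0 (depth now 1) [depth=1]
Event 2 (EXEC): [IRQ0] PC=0: INC 2 -> ACC=2 [depth=1]
Event 3 (EXEC): [IRQ0] PC=1: DEC 2 -> ACC=0 [depth=1]
Event 4 (EXEC): [IRQ0] PC=2: IRET -> resume MAIN at PC=0 (depth now 0) [depth=0]
Event 5 (INT 0): INT 0 arrives: push (MAIN, PC=0), enter IRQ0 at PC=0 (depth now 1) [depth=1]
Event 6 (INT 1): INT 1 arrives: push (IRQ0, PC=0), enter IRQ1 at PC=0 (depth now 2) [depth=2]
Event 7 (EXEC): [IRQ1] PC=0: INC 2 -> ACC=2 [depth=2]
Event 8 (EXEC): [IRQ1] PC=1: IRET -> resume IRQ0 at PC=0 (depth now 1) [depth=1]
Event 9 (EXEC): [IRQ0] PC=0: INC 2 -> ACC=4 [depth=1]
Event 10 (INT 1): INT 1 arrives: push (IRQ0, PC=1), enter IRQ1 at PC=0 (depth now 2) [depth=2]
Event 11 (EXEC): [IRQ1] PC=0: INC 2 -> ACC=6 [depth=2]
Event 12 (EXEC): [IRQ1] PC=1: IRET -> resume IRQ0 at PC=1 (depth now 1) [depth=1]
Event 13 (INT 1): INT 1 arrives: push (IRQ0, PC=1), enter IRQ1 at PC=0 (depth now 2) [depth=2]
Event 14 (EXEC): [IRQ1] PC=0: INC 2 -> ACC=8 [depth=2]
Event 15 (EXEC): [IRQ1] PC=1: IRET -> resume IRQ0 at PC=1 (depth now 1) [depth=1]
Event 16 (INT 1): INT 1 arrives: push (IRQ0, PC=1), enter IRQ1 at PC=0 (depth now 2) [depth=2]
Event 17 (EXEC): [IRQ1] PC=0: INC 2 -> ACC=10 [depth=2]
Event 18 (EXEC): [IRQ1] PC=1: IRET -> resume IRQ0 at PC=1 (depth now 1) [depth=1]
Event 19 (EXEC): [IRQ0] PC=1: DEC 2 -> ACC=8 [depth=1]
Event 20 (EXEC): [IRQ0] PC=2: IRET -> resume MAIN at PC=0 (depth now 0) [depth=0]
Event 21 (EXEC): [MAIN] PC=0: DEC 2 -> ACC=6 [depth=0]
Event 22 (EXEC): [MAIN] PC=1: INC 5 -> ACC=11 [depth=0]
Event 23 (EXEC): [MAIN] PC=2: DEC 4 -> ACC=7 [depth=0]
Event 24 (EXEC): [MAIN] PC=3: HALT [depth=0]
Max depth observed: 2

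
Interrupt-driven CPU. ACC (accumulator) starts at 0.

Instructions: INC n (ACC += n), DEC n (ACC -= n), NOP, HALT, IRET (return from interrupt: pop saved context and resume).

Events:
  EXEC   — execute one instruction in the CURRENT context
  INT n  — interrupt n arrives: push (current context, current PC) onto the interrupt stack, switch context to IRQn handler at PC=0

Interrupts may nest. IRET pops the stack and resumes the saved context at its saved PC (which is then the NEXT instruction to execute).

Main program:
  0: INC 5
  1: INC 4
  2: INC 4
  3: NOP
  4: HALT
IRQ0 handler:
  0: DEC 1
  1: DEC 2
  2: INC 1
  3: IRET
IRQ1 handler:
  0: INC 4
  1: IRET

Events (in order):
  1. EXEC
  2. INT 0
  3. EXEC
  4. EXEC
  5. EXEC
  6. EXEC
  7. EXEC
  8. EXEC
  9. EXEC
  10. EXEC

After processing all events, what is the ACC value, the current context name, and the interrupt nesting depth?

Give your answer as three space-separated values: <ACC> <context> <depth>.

Answer: 11 MAIN 0

Derivation:
Event 1 (EXEC): [MAIN] PC=0: INC 5 -> ACC=5
Event 2 (INT 0): INT 0 arrives: push (MAIN, PC=1), enter IRQ0 at PC=0 (depth now 1)
Event 3 (EXEC): [IRQ0] PC=0: DEC 1 -> ACC=4
Event 4 (EXEC): [IRQ0] PC=1: DEC 2 -> ACC=2
Event 5 (EXEC): [IRQ0] PC=2: INC 1 -> ACC=3
Event 6 (EXEC): [IRQ0] PC=3: IRET -> resume MAIN at PC=1 (depth now 0)
Event 7 (EXEC): [MAIN] PC=1: INC 4 -> ACC=7
Event 8 (EXEC): [MAIN] PC=2: INC 4 -> ACC=11
Event 9 (EXEC): [MAIN] PC=3: NOP
Event 10 (EXEC): [MAIN] PC=4: HALT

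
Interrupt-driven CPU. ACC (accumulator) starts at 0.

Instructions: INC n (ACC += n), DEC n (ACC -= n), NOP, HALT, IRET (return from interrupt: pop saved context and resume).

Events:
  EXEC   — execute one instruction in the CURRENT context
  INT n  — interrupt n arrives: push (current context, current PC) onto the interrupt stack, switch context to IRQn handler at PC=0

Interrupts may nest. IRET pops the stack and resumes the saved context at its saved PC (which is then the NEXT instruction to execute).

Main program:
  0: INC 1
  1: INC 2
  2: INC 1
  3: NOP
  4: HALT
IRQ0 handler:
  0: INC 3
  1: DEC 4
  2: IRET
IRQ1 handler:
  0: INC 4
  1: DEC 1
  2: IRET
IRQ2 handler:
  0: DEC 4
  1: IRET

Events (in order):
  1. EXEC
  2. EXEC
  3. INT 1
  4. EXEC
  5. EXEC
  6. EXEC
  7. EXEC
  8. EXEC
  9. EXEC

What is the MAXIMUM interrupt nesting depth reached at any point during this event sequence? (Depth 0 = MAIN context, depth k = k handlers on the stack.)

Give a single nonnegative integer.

Answer: 1

Derivation:
Event 1 (EXEC): [MAIN] PC=0: INC 1 -> ACC=1 [depth=0]
Event 2 (EXEC): [MAIN] PC=1: INC 2 -> ACC=3 [depth=0]
Event 3 (INT 1): INT 1 arrives: push (MAIN, PC=2), enter IRQ1 at PC=0 (depth now 1) [depth=1]
Event 4 (EXEC): [IRQ1] PC=0: INC 4 -> ACC=7 [depth=1]
Event 5 (EXEC): [IRQ1] PC=1: DEC 1 -> ACC=6 [depth=1]
Event 6 (EXEC): [IRQ1] PC=2: IRET -> resume MAIN at PC=2 (depth now 0) [depth=0]
Event 7 (EXEC): [MAIN] PC=2: INC 1 -> ACC=7 [depth=0]
Event 8 (EXEC): [MAIN] PC=3: NOP [depth=0]
Event 9 (EXEC): [MAIN] PC=4: HALT [depth=0]
Max depth observed: 1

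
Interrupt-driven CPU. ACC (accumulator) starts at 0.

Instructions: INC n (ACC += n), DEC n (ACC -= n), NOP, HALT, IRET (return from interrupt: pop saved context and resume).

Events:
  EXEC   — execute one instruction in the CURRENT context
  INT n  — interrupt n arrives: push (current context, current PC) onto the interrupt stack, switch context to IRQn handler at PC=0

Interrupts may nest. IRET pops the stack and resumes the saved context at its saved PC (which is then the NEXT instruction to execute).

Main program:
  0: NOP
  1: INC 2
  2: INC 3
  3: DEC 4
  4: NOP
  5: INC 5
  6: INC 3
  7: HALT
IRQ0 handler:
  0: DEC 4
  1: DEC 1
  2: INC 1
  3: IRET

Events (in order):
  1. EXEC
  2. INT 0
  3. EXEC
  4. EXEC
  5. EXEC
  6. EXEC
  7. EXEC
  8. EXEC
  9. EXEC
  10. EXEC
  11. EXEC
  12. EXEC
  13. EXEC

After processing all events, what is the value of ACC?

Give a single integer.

Answer: 5

Derivation:
Event 1 (EXEC): [MAIN] PC=0: NOP
Event 2 (INT 0): INT 0 arrives: push (MAIN, PC=1), enter IRQ0 at PC=0 (depth now 1)
Event 3 (EXEC): [IRQ0] PC=0: DEC 4 -> ACC=-4
Event 4 (EXEC): [IRQ0] PC=1: DEC 1 -> ACC=-5
Event 5 (EXEC): [IRQ0] PC=2: INC 1 -> ACC=-4
Event 6 (EXEC): [IRQ0] PC=3: IRET -> resume MAIN at PC=1 (depth now 0)
Event 7 (EXEC): [MAIN] PC=1: INC 2 -> ACC=-2
Event 8 (EXEC): [MAIN] PC=2: INC 3 -> ACC=1
Event 9 (EXEC): [MAIN] PC=3: DEC 4 -> ACC=-3
Event 10 (EXEC): [MAIN] PC=4: NOP
Event 11 (EXEC): [MAIN] PC=5: INC 5 -> ACC=2
Event 12 (EXEC): [MAIN] PC=6: INC 3 -> ACC=5
Event 13 (EXEC): [MAIN] PC=7: HALT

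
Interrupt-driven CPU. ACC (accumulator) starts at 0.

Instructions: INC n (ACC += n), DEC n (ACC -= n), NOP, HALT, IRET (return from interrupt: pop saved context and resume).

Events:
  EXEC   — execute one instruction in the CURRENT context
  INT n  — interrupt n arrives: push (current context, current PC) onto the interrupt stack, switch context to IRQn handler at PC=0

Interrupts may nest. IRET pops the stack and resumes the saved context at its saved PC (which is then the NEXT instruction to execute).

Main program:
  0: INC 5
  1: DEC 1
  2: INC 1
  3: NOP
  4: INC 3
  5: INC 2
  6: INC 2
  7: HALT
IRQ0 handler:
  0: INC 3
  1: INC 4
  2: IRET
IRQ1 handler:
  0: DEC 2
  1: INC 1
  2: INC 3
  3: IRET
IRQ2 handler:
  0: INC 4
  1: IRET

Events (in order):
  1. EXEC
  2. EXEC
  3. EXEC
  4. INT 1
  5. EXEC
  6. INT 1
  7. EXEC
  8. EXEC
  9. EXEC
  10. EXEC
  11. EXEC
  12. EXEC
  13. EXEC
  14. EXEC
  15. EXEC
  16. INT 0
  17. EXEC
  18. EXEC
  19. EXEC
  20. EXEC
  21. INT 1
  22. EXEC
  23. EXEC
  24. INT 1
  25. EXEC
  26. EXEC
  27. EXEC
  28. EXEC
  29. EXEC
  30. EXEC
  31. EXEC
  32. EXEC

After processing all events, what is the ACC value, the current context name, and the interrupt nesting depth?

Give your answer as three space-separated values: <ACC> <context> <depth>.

Answer: 27 MAIN 0

Derivation:
Event 1 (EXEC): [MAIN] PC=0: INC 5 -> ACC=5
Event 2 (EXEC): [MAIN] PC=1: DEC 1 -> ACC=4
Event 3 (EXEC): [MAIN] PC=2: INC 1 -> ACC=5
Event 4 (INT 1): INT 1 arrives: push (MAIN, PC=3), enter IRQ1 at PC=0 (depth now 1)
Event 5 (EXEC): [IRQ1] PC=0: DEC 2 -> ACC=3
Event 6 (INT 1): INT 1 arrives: push (IRQ1, PC=1), enter IRQ1 at PC=0 (depth now 2)
Event 7 (EXEC): [IRQ1] PC=0: DEC 2 -> ACC=1
Event 8 (EXEC): [IRQ1] PC=1: INC 1 -> ACC=2
Event 9 (EXEC): [IRQ1] PC=2: INC 3 -> ACC=5
Event 10 (EXEC): [IRQ1] PC=3: IRET -> resume IRQ1 at PC=1 (depth now 1)
Event 11 (EXEC): [IRQ1] PC=1: INC 1 -> ACC=6
Event 12 (EXEC): [IRQ1] PC=2: INC 3 -> ACC=9
Event 13 (EXEC): [IRQ1] PC=3: IRET -> resume MAIN at PC=3 (depth now 0)
Event 14 (EXEC): [MAIN] PC=3: NOP
Event 15 (EXEC): [MAIN] PC=4: INC 3 -> ACC=12
Event 16 (INT 0): INT 0 arrives: push (MAIN, PC=5), enter IRQ0 at PC=0 (depth now 1)
Event 17 (EXEC): [IRQ0] PC=0: INC 3 -> ACC=15
Event 18 (EXEC): [IRQ0] PC=1: INC 4 -> ACC=19
Event 19 (EXEC): [IRQ0] PC=2: IRET -> resume MAIN at PC=5 (depth now 0)
Event 20 (EXEC): [MAIN] PC=5: INC 2 -> ACC=21
Event 21 (INT 1): INT 1 arrives: push (MAIN, PC=6), enter IRQ1 at PC=0 (depth now 1)
Event 22 (EXEC): [IRQ1] PC=0: DEC 2 -> ACC=19
Event 23 (EXEC): [IRQ1] PC=1: INC 1 -> ACC=20
Event 24 (INT 1): INT 1 arrives: push (IRQ1, PC=2), enter IRQ1 at PC=0 (depth now 2)
Event 25 (EXEC): [IRQ1] PC=0: DEC 2 -> ACC=18
Event 26 (EXEC): [IRQ1] PC=1: INC 1 -> ACC=19
Event 27 (EXEC): [IRQ1] PC=2: INC 3 -> ACC=22
Event 28 (EXEC): [IRQ1] PC=3: IRET -> resume IRQ1 at PC=2 (depth now 1)
Event 29 (EXEC): [IRQ1] PC=2: INC 3 -> ACC=25
Event 30 (EXEC): [IRQ1] PC=3: IRET -> resume MAIN at PC=6 (depth now 0)
Event 31 (EXEC): [MAIN] PC=6: INC 2 -> ACC=27
Event 32 (EXEC): [MAIN] PC=7: HALT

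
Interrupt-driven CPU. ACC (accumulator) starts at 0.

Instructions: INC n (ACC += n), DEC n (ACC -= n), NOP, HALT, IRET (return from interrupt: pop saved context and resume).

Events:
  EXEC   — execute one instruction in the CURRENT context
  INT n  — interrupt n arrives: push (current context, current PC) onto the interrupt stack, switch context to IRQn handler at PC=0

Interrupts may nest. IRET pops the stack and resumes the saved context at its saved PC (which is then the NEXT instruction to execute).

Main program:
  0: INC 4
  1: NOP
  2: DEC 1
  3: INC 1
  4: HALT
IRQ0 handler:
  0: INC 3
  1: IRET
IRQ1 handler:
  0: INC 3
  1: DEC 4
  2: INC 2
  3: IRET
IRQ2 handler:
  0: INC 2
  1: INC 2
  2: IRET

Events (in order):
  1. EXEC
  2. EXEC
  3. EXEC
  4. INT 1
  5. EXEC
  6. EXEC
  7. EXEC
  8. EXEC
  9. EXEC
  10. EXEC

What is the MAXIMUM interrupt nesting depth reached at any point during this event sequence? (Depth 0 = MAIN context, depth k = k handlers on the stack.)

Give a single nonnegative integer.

Answer: 1

Derivation:
Event 1 (EXEC): [MAIN] PC=0: INC 4 -> ACC=4 [depth=0]
Event 2 (EXEC): [MAIN] PC=1: NOP [depth=0]
Event 3 (EXEC): [MAIN] PC=2: DEC 1 -> ACC=3 [depth=0]
Event 4 (INT 1): INT 1 arrives: push (MAIN, PC=3), enter IRQ1 at PC=0 (depth now 1) [depth=1]
Event 5 (EXEC): [IRQ1] PC=0: INC 3 -> ACC=6 [depth=1]
Event 6 (EXEC): [IRQ1] PC=1: DEC 4 -> ACC=2 [depth=1]
Event 7 (EXEC): [IRQ1] PC=2: INC 2 -> ACC=4 [depth=1]
Event 8 (EXEC): [IRQ1] PC=3: IRET -> resume MAIN at PC=3 (depth now 0) [depth=0]
Event 9 (EXEC): [MAIN] PC=3: INC 1 -> ACC=5 [depth=0]
Event 10 (EXEC): [MAIN] PC=4: HALT [depth=0]
Max depth observed: 1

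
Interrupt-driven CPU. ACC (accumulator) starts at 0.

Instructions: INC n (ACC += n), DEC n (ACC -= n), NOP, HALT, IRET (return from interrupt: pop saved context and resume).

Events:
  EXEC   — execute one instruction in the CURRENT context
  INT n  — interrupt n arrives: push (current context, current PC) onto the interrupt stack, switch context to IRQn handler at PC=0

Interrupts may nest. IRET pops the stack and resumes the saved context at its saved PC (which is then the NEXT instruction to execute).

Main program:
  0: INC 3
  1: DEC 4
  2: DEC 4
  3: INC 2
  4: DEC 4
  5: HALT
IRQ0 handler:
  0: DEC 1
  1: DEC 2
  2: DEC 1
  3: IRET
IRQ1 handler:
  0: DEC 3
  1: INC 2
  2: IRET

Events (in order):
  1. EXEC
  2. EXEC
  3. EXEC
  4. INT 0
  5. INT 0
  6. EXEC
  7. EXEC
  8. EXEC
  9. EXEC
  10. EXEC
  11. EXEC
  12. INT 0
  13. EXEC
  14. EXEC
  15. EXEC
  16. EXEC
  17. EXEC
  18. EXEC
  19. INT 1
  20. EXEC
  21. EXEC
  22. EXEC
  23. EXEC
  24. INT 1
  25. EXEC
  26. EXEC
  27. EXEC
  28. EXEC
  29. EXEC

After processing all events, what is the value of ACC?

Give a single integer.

Event 1 (EXEC): [MAIN] PC=0: INC 3 -> ACC=3
Event 2 (EXEC): [MAIN] PC=1: DEC 4 -> ACC=-1
Event 3 (EXEC): [MAIN] PC=2: DEC 4 -> ACC=-5
Event 4 (INT 0): INT 0 arrives: push (MAIN, PC=3), enter IRQ0 at PC=0 (depth now 1)
Event 5 (INT 0): INT 0 arrives: push (IRQ0, PC=0), enter IRQ0 at PC=0 (depth now 2)
Event 6 (EXEC): [IRQ0] PC=0: DEC 1 -> ACC=-6
Event 7 (EXEC): [IRQ0] PC=1: DEC 2 -> ACC=-8
Event 8 (EXEC): [IRQ0] PC=2: DEC 1 -> ACC=-9
Event 9 (EXEC): [IRQ0] PC=3: IRET -> resume IRQ0 at PC=0 (depth now 1)
Event 10 (EXEC): [IRQ0] PC=0: DEC 1 -> ACC=-10
Event 11 (EXEC): [IRQ0] PC=1: DEC 2 -> ACC=-12
Event 12 (INT 0): INT 0 arrives: push (IRQ0, PC=2), enter IRQ0 at PC=0 (depth now 2)
Event 13 (EXEC): [IRQ0] PC=0: DEC 1 -> ACC=-13
Event 14 (EXEC): [IRQ0] PC=1: DEC 2 -> ACC=-15
Event 15 (EXEC): [IRQ0] PC=2: DEC 1 -> ACC=-16
Event 16 (EXEC): [IRQ0] PC=3: IRET -> resume IRQ0 at PC=2 (depth now 1)
Event 17 (EXEC): [IRQ0] PC=2: DEC 1 -> ACC=-17
Event 18 (EXEC): [IRQ0] PC=3: IRET -> resume MAIN at PC=3 (depth now 0)
Event 19 (INT 1): INT 1 arrives: push (MAIN, PC=3), enter IRQ1 at PC=0 (depth now 1)
Event 20 (EXEC): [IRQ1] PC=0: DEC 3 -> ACC=-20
Event 21 (EXEC): [IRQ1] PC=1: INC 2 -> ACC=-18
Event 22 (EXEC): [IRQ1] PC=2: IRET -> resume MAIN at PC=3 (depth now 0)
Event 23 (EXEC): [MAIN] PC=3: INC 2 -> ACC=-16
Event 24 (INT 1): INT 1 arrives: push (MAIN, PC=4), enter IRQ1 at PC=0 (depth now 1)
Event 25 (EXEC): [IRQ1] PC=0: DEC 3 -> ACC=-19
Event 26 (EXEC): [IRQ1] PC=1: INC 2 -> ACC=-17
Event 27 (EXEC): [IRQ1] PC=2: IRET -> resume MAIN at PC=4 (depth now 0)
Event 28 (EXEC): [MAIN] PC=4: DEC 4 -> ACC=-21
Event 29 (EXEC): [MAIN] PC=5: HALT

Answer: -21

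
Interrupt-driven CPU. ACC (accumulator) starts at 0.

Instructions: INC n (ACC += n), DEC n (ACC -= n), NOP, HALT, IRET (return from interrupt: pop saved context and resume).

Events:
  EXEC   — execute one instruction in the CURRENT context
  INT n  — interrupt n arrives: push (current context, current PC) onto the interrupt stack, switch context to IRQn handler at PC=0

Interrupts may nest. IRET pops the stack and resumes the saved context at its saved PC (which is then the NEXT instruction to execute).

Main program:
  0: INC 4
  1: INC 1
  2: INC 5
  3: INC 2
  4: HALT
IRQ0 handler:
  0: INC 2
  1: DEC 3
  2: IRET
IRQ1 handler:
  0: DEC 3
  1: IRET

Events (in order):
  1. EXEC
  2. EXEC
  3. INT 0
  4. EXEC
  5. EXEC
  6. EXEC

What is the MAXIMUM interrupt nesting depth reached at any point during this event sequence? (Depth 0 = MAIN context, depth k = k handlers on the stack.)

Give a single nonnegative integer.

Event 1 (EXEC): [MAIN] PC=0: INC 4 -> ACC=4 [depth=0]
Event 2 (EXEC): [MAIN] PC=1: INC 1 -> ACC=5 [depth=0]
Event 3 (INT 0): INT 0 arrives: push (MAIN, PC=2), enter IRQ0 at PC=0 (depth now 1) [depth=1]
Event 4 (EXEC): [IRQ0] PC=0: INC 2 -> ACC=7 [depth=1]
Event 5 (EXEC): [IRQ0] PC=1: DEC 3 -> ACC=4 [depth=1]
Event 6 (EXEC): [IRQ0] PC=2: IRET -> resume MAIN at PC=2 (depth now 0) [depth=0]
Max depth observed: 1

Answer: 1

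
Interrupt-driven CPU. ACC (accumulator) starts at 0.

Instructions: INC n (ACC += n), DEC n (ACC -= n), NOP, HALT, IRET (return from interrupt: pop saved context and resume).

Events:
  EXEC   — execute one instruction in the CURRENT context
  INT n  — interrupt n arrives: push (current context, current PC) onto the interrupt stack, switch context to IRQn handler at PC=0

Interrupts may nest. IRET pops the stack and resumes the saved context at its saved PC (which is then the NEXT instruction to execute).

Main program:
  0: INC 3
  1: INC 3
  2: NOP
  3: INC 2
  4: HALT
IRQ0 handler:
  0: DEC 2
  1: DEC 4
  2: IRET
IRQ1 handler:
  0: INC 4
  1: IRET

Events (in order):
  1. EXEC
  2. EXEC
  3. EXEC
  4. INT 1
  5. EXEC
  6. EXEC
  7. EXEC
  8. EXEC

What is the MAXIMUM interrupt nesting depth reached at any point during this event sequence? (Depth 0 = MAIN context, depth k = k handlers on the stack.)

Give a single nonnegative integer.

Answer: 1

Derivation:
Event 1 (EXEC): [MAIN] PC=0: INC 3 -> ACC=3 [depth=0]
Event 2 (EXEC): [MAIN] PC=1: INC 3 -> ACC=6 [depth=0]
Event 3 (EXEC): [MAIN] PC=2: NOP [depth=0]
Event 4 (INT 1): INT 1 arrives: push (MAIN, PC=3), enter IRQ1 at PC=0 (depth now 1) [depth=1]
Event 5 (EXEC): [IRQ1] PC=0: INC 4 -> ACC=10 [depth=1]
Event 6 (EXEC): [IRQ1] PC=1: IRET -> resume MAIN at PC=3 (depth now 0) [depth=0]
Event 7 (EXEC): [MAIN] PC=3: INC 2 -> ACC=12 [depth=0]
Event 8 (EXEC): [MAIN] PC=4: HALT [depth=0]
Max depth observed: 1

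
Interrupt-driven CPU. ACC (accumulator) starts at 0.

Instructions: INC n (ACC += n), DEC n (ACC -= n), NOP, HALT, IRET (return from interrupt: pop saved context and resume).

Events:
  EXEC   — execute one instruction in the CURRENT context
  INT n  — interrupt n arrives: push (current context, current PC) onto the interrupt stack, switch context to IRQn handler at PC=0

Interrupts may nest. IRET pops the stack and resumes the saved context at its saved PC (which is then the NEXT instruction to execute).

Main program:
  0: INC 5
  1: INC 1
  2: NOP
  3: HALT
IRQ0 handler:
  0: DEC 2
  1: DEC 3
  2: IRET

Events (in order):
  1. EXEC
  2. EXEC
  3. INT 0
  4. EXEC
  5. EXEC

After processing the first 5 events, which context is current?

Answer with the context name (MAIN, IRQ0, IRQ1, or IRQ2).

Answer: IRQ0

Derivation:
Event 1 (EXEC): [MAIN] PC=0: INC 5 -> ACC=5
Event 2 (EXEC): [MAIN] PC=1: INC 1 -> ACC=6
Event 3 (INT 0): INT 0 arrives: push (MAIN, PC=2), enter IRQ0 at PC=0 (depth now 1)
Event 4 (EXEC): [IRQ0] PC=0: DEC 2 -> ACC=4
Event 5 (EXEC): [IRQ0] PC=1: DEC 3 -> ACC=1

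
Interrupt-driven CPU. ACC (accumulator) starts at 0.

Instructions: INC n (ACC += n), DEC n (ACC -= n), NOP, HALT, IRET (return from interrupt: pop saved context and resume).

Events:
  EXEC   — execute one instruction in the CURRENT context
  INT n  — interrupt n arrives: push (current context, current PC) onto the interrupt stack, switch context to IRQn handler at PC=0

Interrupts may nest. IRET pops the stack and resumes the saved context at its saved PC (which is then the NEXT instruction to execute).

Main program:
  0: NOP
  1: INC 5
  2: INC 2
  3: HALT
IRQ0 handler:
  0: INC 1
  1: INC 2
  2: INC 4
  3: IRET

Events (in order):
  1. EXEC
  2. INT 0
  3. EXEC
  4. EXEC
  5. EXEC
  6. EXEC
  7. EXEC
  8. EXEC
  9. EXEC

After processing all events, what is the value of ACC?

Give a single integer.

Event 1 (EXEC): [MAIN] PC=0: NOP
Event 2 (INT 0): INT 0 arrives: push (MAIN, PC=1), enter IRQ0 at PC=0 (depth now 1)
Event 3 (EXEC): [IRQ0] PC=0: INC 1 -> ACC=1
Event 4 (EXEC): [IRQ0] PC=1: INC 2 -> ACC=3
Event 5 (EXEC): [IRQ0] PC=2: INC 4 -> ACC=7
Event 6 (EXEC): [IRQ0] PC=3: IRET -> resume MAIN at PC=1 (depth now 0)
Event 7 (EXEC): [MAIN] PC=1: INC 5 -> ACC=12
Event 8 (EXEC): [MAIN] PC=2: INC 2 -> ACC=14
Event 9 (EXEC): [MAIN] PC=3: HALT

Answer: 14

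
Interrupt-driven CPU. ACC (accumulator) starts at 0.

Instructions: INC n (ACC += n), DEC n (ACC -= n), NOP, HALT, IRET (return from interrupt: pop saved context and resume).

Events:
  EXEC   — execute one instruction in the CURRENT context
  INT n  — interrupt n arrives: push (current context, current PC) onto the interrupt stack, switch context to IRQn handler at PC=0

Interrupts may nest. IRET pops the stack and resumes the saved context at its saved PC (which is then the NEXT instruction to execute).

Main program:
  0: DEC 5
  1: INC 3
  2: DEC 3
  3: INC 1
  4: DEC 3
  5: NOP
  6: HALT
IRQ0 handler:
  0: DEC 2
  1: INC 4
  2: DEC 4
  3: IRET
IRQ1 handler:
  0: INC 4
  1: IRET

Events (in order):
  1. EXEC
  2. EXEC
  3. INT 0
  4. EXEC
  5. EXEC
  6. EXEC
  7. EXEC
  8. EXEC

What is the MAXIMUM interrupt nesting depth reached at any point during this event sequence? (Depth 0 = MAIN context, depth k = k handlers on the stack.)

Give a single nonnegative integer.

Event 1 (EXEC): [MAIN] PC=0: DEC 5 -> ACC=-5 [depth=0]
Event 2 (EXEC): [MAIN] PC=1: INC 3 -> ACC=-2 [depth=0]
Event 3 (INT 0): INT 0 arrives: push (MAIN, PC=2), enter IRQ0 at PC=0 (depth now 1) [depth=1]
Event 4 (EXEC): [IRQ0] PC=0: DEC 2 -> ACC=-4 [depth=1]
Event 5 (EXEC): [IRQ0] PC=1: INC 4 -> ACC=0 [depth=1]
Event 6 (EXEC): [IRQ0] PC=2: DEC 4 -> ACC=-4 [depth=1]
Event 7 (EXEC): [IRQ0] PC=3: IRET -> resume MAIN at PC=2 (depth now 0) [depth=0]
Event 8 (EXEC): [MAIN] PC=2: DEC 3 -> ACC=-7 [depth=0]
Max depth observed: 1

Answer: 1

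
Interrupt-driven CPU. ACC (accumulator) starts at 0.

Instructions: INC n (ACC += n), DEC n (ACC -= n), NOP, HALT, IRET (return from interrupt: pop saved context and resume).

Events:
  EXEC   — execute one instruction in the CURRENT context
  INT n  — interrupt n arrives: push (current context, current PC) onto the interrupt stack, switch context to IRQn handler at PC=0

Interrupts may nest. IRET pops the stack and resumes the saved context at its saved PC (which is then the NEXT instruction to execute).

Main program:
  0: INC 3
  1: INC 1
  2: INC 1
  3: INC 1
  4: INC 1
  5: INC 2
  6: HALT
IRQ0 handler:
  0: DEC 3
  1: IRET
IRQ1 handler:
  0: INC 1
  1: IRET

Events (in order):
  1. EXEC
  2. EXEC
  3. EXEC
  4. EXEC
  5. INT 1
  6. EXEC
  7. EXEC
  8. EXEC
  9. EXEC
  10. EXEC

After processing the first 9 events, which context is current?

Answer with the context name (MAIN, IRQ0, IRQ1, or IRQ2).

Answer: MAIN

Derivation:
Event 1 (EXEC): [MAIN] PC=0: INC 3 -> ACC=3
Event 2 (EXEC): [MAIN] PC=1: INC 1 -> ACC=4
Event 3 (EXEC): [MAIN] PC=2: INC 1 -> ACC=5
Event 4 (EXEC): [MAIN] PC=3: INC 1 -> ACC=6
Event 5 (INT 1): INT 1 arrives: push (MAIN, PC=4), enter IRQ1 at PC=0 (depth now 1)
Event 6 (EXEC): [IRQ1] PC=0: INC 1 -> ACC=7
Event 7 (EXEC): [IRQ1] PC=1: IRET -> resume MAIN at PC=4 (depth now 0)
Event 8 (EXEC): [MAIN] PC=4: INC 1 -> ACC=8
Event 9 (EXEC): [MAIN] PC=5: INC 2 -> ACC=10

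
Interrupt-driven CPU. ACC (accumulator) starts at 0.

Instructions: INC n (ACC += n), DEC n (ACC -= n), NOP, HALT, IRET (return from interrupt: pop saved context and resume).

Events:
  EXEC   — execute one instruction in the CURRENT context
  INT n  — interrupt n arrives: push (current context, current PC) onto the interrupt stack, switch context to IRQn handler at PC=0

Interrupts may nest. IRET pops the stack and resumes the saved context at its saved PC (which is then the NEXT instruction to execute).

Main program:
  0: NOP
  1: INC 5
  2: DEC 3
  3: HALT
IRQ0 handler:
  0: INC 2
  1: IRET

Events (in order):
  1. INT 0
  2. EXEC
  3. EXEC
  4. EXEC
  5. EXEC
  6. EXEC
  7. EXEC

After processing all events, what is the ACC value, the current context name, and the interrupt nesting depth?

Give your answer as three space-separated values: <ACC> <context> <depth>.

Event 1 (INT 0): INT 0 arrives: push (MAIN, PC=0), enter IRQ0 at PC=0 (depth now 1)
Event 2 (EXEC): [IRQ0] PC=0: INC 2 -> ACC=2
Event 3 (EXEC): [IRQ0] PC=1: IRET -> resume MAIN at PC=0 (depth now 0)
Event 4 (EXEC): [MAIN] PC=0: NOP
Event 5 (EXEC): [MAIN] PC=1: INC 5 -> ACC=7
Event 6 (EXEC): [MAIN] PC=2: DEC 3 -> ACC=4
Event 7 (EXEC): [MAIN] PC=3: HALT

Answer: 4 MAIN 0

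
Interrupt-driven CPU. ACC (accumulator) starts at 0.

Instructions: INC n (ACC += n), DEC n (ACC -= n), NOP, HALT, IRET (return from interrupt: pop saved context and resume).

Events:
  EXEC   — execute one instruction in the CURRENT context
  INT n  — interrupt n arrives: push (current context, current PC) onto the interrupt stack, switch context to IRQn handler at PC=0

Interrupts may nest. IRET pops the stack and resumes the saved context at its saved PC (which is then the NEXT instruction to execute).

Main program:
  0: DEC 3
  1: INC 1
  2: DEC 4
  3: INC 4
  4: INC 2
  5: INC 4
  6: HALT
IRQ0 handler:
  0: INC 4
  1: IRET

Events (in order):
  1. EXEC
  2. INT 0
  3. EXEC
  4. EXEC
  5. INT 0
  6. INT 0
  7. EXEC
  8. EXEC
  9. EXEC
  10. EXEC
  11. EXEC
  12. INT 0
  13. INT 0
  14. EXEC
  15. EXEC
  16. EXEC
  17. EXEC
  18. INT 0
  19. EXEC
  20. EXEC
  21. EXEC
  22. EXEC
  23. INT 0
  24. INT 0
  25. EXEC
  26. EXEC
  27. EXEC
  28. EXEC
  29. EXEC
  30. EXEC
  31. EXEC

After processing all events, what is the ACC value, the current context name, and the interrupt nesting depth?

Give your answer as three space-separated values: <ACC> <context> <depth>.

Answer: 36 MAIN 0

Derivation:
Event 1 (EXEC): [MAIN] PC=0: DEC 3 -> ACC=-3
Event 2 (INT 0): INT 0 arrives: push (MAIN, PC=1), enter IRQ0 at PC=0 (depth now 1)
Event 3 (EXEC): [IRQ0] PC=0: INC 4 -> ACC=1
Event 4 (EXEC): [IRQ0] PC=1: IRET -> resume MAIN at PC=1 (depth now 0)
Event 5 (INT 0): INT 0 arrives: push (MAIN, PC=1), enter IRQ0 at PC=0 (depth now 1)
Event 6 (INT 0): INT 0 arrives: push (IRQ0, PC=0), enter IRQ0 at PC=0 (depth now 2)
Event 7 (EXEC): [IRQ0] PC=0: INC 4 -> ACC=5
Event 8 (EXEC): [IRQ0] PC=1: IRET -> resume IRQ0 at PC=0 (depth now 1)
Event 9 (EXEC): [IRQ0] PC=0: INC 4 -> ACC=9
Event 10 (EXEC): [IRQ0] PC=1: IRET -> resume MAIN at PC=1 (depth now 0)
Event 11 (EXEC): [MAIN] PC=1: INC 1 -> ACC=10
Event 12 (INT 0): INT 0 arrives: push (MAIN, PC=2), enter IRQ0 at PC=0 (depth now 1)
Event 13 (INT 0): INT 0 arrives: push (IRQ0, PC=0), enter IRQ0 at PC=0 (depth now 2)
Event 14 (EXEC): [IRQ0] PC=0: INC 4 -> ACC=14
Event 15 (EXEC): [IRQ0] PC=1: IRET -> resume IRQ0 at PC=0 (depth now 1)
Event 16 (EXEC): [IRQ0] PC=0: INC 4 -> ACC=18
Event 17 (EXEC): [IRQ0] PC=1: IRET -> resume MAIN at PC=2 (depth now 0)
Event 18 (INT 0): INT 0 arrives: push (MAIN, PC=2), enter IRQ0 at PC=0 (depth now 1)
Event 19 (EXEC): [IRQ0] PC=0: INC 4 -> ACC=22
Event 20 (EXEC): [IRQ0] PC=1: IRET -> resume MAIN at PC=2 (depth now 0)
Event 21 (EXEC): [MAIN] PC=2: DEC 4 -> ACC=18
Event 22 (EXEC): [MAIN] PC=3: INC 4 -> ACC=22
Event 23 (INT 0): INT 0 arrives: push (MAIN, PC=4), enter IRQ0 at PC=0 (depth now 1)
Event 24 (INT 0): INT 0 arrives: push (IRQ0, PC=0), enter IRQ0 at PC=0 (depth now 2)
Event 25 (EXEC): [IRQ0] PC=0: INC 4 -> ACC=26
Event 26 (EXEC): [IRQ0] PC=1: IRET -> resume IRQ0 at PC=0 (depth now 1)
Event 27 (EXEC): [IRQ0] PC=0: INC 4 -> ACC=30
Event 28 (EXEC): [IRQ0] PC=1: IRET -> resume MAIN at PC=4 (depth now 0)
Event 29 (EXEC): [MAIN] PC=4: INC 2 -> ACC=32
Event 30 (EXEC): [MAIN] PC=5: INC 4 -> ACC=36
Event 31 (EXEC): [MAIN] PC=6: HALT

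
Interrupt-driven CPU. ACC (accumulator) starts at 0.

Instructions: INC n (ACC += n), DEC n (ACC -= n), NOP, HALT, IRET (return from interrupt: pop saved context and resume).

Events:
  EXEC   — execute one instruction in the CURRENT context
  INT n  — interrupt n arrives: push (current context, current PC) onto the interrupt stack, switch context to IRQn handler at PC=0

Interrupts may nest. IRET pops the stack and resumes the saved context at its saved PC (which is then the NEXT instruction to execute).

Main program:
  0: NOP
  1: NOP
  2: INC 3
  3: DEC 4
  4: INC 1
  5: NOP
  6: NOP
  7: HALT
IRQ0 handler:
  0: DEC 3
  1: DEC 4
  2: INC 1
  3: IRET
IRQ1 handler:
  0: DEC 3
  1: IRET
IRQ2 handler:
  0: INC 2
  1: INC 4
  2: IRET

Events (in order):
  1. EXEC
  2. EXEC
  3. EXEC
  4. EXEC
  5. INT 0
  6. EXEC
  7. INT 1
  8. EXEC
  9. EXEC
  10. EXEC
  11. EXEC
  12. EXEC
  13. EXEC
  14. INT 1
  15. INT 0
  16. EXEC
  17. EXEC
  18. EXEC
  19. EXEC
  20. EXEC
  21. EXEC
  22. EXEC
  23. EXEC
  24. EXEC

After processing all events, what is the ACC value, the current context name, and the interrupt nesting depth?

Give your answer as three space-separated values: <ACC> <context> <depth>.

Answer: -18 MAIN 0

Derivation:
Event 1 (EXEC): [MAIN] PC=0: NOP
Event 2 (EXEC): [MAIN] PC=1: NOP
Event 3 (EXEC): [MAIN] PC=2: INC 3 -> ACC=3
Event 4 (EXEC): [MAIN] PC=3: DEC 4 -> ACC=-1
Event 5 (INT 0): INT 0 arrives: push (MAIN, PC=4), enter IRQ0 at PC=0 (depth now 1)
Event 6 (EXEC): [IRQ0] PC=0: DEC 3 -> ACC=-4
Event 7 (INT 1): INT 1 arrives: push (IRQ0, PC=1), enter IRQ1 at PC=0 (depth now 2)
Event 8 (EXEC): [IRQ1] PC=0: DEC 3 -> ACC=-7
Event 9 (EXEC): [IRQ1] PC=1: IRET -> resume IRQ0 at PC=1 (depth now 1)
Event 10 (EXEC): [IRQ0] PC=1: DEC 4 -> ACC=-11
Event 11 (EXEC): [IRQ0] PC=2: INC 1 -> ACC=-10
Event 12 (EXEC): [IRQ0] PC=3: IRET -> resume MAIN at PC=4 (depth now 0)
Event 13 (EXEC): [MAIN] PC=4: INC 1 -> ACC=-9
Event 14 (INT 1): INT 1 arrives: push (MAIN, PC=5), enter IRQ1 at PC=0 (depth now 1)
Event 15 (INT 0): INT 0 arrives: push (IRQ1, PC=0), enter IRQ0 at PC=0 (depth now 2)
Event 16 (EXEC): [IRQ0] PC=0: DEC 3 -> ACC=-12
Event 17 (EXEC): [IRQ0] PC=1: DEC 4 -> ACC=-16
Event 18 (EXEC): [IRQ0] PC=2: INC 1 -> ACC=-15
Event 19 (EXEC): [IRQ0] PC=3: IRET -> resume IRQ1 at PC=0 (depth now 1)
Event 20 (EXEC): [IRQ1] PC=0: DEC 3 -> ACC=-18
Event 21 (EXEC): [IRQ1] PC=1: IRET -> resume MAIN at PC=5 (depth now 0)
Event 22 (EXEC): [MAIN] PC=5: NOP
Event 23 (EXEC): [MAIN] PC=6: NOP
Event 24 (EXEC): [MAIN] PC=7: HALT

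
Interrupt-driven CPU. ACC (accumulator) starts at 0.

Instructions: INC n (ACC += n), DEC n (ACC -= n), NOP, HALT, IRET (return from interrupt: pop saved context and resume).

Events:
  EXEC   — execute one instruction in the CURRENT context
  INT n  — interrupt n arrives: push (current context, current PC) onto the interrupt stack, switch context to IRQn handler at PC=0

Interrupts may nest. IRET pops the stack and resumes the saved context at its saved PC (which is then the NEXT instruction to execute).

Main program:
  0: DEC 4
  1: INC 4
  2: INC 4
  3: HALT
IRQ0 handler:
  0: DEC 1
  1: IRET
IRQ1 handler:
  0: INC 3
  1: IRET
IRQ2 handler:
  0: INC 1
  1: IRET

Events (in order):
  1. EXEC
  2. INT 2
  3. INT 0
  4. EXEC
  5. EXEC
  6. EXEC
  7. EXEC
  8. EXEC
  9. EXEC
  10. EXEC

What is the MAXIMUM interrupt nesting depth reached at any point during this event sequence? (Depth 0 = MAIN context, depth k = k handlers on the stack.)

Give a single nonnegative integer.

Answer: 2

Derivation:
Event 1 (EXEC): [MAIN] PC=0: DEC 4 -> ACC=-4 [depth=0]
Event 2 (INT 2): INT 2 arrives: push (MAIN, PC=1), enter IRQ2 at PC=0 (depth now 1) [depth=1]
Event 3 (INT 0): INT 0 arrives: push (IRQ2, PC=0), enter IRQ0 at PC=0 (depth now 2) [depth=2]
Event 4 (EXEC): [IRQ0] PC=0: DEC 1 -> ACC=-5 [depth=2]
Event 5 (EXEC): [IRQ0] PC=1: IRET -> resume IRQ2 at PC=0 (depth now 1) [depth=1]
Event 6 (EXEC): [IRQ2] PC=0: INC 1 -> ACC=-4 [depth=1]
Event 7 (EXEC): [IRQ2] PC=1: IRET -> resume MAIN at PC=1 (depth now 0) [depth=0]
Event 8 (EXEC): [MAIN] PC=1: INC 4 -> ACC=0 [depth=0]
Event 9 (EXEC): [MAIN] PC=2: INC 4 -> ACC=4 [depth=0]
Event 10 (EXEC): [MAIN] PC=3: HALT [depth=0]
Max depth observed: 2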